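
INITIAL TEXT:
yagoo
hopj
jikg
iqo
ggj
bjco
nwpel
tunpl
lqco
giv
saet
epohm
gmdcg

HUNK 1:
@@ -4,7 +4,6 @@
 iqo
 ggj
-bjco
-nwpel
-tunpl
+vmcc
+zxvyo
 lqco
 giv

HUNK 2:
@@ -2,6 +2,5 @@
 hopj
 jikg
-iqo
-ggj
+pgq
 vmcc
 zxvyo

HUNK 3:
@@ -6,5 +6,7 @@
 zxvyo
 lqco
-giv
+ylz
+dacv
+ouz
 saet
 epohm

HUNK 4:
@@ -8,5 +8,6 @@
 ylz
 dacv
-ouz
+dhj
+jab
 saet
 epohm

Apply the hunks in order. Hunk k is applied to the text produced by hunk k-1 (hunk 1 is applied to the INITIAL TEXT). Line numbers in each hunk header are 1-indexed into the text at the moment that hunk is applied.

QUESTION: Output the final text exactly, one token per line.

Hunk 1: at line 4 remove [bjco,nwpel,tunpl] add [vmcc,zxvyo] -> 12 lines: yagoo hopj jikg iqo ggj vmcc zxvyo lqco giv saet epohm gmdcg
Hunk 2: at line 2 remove [iqo,ggj] add [pgq] -> 11 lines: yagoo hopj jikg pgq vmcc zxvyo lqco giv saet epohm gmdcg
Hunk 3: at line 6 remove [giv] add [ylz,dacv,ouz] -> 13 lines: yagoo hopj jikg pgq vmcc zxvyo lqco ylz dacv ouz saet epohm gmdcg
Hunk 4: at line 8 remove [ouz] add [dhj,jab] -> 14 lines: yagoo hopj jikg pgq vmcc zxvyo lqco ylz dacv dhj jab saet epohm gmdcg

Answer: yagoo
hopj
jikg
pgq
vmcc
zxvyo
lqco
ylz
dacv
dhj
jab
saet
epohm
gmdcg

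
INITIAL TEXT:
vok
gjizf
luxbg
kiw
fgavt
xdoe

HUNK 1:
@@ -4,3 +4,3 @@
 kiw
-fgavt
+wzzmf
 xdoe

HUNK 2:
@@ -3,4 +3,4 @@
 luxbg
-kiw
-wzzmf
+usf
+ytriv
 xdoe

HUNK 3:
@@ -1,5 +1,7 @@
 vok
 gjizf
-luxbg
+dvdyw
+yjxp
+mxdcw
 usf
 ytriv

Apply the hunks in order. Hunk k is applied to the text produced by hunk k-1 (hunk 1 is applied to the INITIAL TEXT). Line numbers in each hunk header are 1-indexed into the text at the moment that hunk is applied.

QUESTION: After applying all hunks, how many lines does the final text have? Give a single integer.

Answer: 8

Derivation:
Hunk 1: at line 4 remove [fgavt] add [wzzmf] -> 6 lines: vok gjizf luxbg kiw wzzmf xdoe
Hunk 2: at line 3 remove [kiw,wzzmf] add [usf,ytriv] -> 6 lines: vok gjizf luxbg usf ytriv xdoe
Hunk 3: at line 1 remove [luxbg] add [dvdyw,yjxp,mxdcw] -> 8 lines: vok gjizf dvdyw yjxp mxdcw usf ytriv xdoe
Final line count: 8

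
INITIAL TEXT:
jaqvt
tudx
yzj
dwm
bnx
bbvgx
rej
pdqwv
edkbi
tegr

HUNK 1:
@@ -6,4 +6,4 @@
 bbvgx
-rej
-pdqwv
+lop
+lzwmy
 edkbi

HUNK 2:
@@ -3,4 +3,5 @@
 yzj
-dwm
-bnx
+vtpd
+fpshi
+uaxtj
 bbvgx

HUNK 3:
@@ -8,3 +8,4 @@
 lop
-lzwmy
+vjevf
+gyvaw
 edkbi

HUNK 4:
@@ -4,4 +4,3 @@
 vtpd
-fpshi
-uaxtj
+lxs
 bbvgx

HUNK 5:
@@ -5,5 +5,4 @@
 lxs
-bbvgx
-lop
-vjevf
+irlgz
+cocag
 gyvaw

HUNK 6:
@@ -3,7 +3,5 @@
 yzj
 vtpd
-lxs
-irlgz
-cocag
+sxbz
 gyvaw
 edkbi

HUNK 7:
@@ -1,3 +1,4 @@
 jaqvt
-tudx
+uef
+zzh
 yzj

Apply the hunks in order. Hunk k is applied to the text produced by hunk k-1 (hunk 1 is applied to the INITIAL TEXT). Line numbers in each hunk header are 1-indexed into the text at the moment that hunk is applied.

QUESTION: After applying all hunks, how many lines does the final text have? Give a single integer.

Answer: 9

Derivation:
Hunk 1: at line 6 remove [rej,pdqwv] add [lop,lzwmy] -> 10 lines: jaqvt tudx yzj dwm bnx bbvgx lop lzwmy edkbi tegr
Hunk 2: at line 3 remove [dwm,bnx] add [vtpd,fpshi,uaxtj] -> 11 lines: jaqvt tudx yzj vtpd fpshi uaxtj bbvgx lop lzwmy edkbi tegr
Hunk 3: at line 8 remove [lzwmy] add [vjevf,gyvaw] -> 12 lines: jaqvt tudx yzj vtpd fpshi uaxtj bbvgx lop vjevf gyvaw edkbi tegr
Hunk 4: at line 4 remove [fpshi,uaxtj] add [lxs] -> 11 lines: jaqvt tudx yzj vtpd lxs bbvgx lop vjevf gyvaw edkbi tegr
Hunk 5: at line 5 remove [bbvgx,lop,vjevf] add [irlgz,cocag] -> 10 lines: jaqvt tudx yzj vtpd lxs irlgz cocag gyvaw edkbi tegr
Hunk 6: at line 3 remove [lxs,irlgz,cocag] add [sxbz] -> 8 lines: jaqvt tudx yzj vtpd sxbz gyvaw edkbi tegr
Hunk 7: at line 1 remove [tudx] add [uef,zzh] -> 9 lines: jaqvt uef zzh yzj vtpd sxbz gyvaw edkbi tegr
Final line count: 9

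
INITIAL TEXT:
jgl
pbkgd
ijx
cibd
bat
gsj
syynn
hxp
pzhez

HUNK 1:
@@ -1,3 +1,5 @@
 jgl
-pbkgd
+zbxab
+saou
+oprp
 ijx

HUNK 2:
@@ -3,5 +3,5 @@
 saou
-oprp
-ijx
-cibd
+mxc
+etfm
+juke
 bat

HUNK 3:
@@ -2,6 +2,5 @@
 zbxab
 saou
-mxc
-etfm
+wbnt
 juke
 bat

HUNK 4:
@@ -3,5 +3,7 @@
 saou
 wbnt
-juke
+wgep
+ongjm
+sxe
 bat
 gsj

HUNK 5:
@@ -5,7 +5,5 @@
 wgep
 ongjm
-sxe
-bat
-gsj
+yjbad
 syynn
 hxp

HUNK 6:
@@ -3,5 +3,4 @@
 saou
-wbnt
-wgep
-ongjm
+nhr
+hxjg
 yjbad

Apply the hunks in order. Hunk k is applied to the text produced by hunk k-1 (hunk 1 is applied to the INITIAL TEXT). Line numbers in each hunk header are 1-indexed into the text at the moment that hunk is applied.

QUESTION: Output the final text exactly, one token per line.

Answer: jgl
zbxab
saou
nhr
hxjg
yjbad
syynn
hxp
pzhez

Derivation:
Hunk 1: at line 1 remove [pbkgd] add [zbxab,saou,oprp] -> 11 lines: jgl zbxab saou oprp ijx cibd bat gsj syynn hxp pzhez
Hunk 2: at line 3 remove [oprp,ijx,cibd] add [mxc,etfm,juke] -> 11 lines: jgl zbxab saou mxc etfm juke bat gsj syynn hxp pzhez
Hunk 3: at line 2 remove [mxc,etfm] add [wbnt] -> 10 lines: jgl zbxab saou wbnt juke bat gsj syynn hxp pzhez
Hunk 4: at line 3 remove [juke] add [wgep,ongjm,sxe] -> 12 lines: jgl zbxab saou wbnt wgep ongjm sxe bat gsj syynn hxp pzhez
Hunk 5: at line 5 remove [sxe,bat,gsj] add [yjbad] -> 10 lines: jgl zbxab saou wbnt wgep ongjm yjbad syynn hxp pzhez
Hunk 6: at line 3 remove [wbnt,wgep,ongjm] add [nhr,hxjg] -> 9 lines: jgl zbxab saou nhr hxjg yjbad syynn hxp pzhez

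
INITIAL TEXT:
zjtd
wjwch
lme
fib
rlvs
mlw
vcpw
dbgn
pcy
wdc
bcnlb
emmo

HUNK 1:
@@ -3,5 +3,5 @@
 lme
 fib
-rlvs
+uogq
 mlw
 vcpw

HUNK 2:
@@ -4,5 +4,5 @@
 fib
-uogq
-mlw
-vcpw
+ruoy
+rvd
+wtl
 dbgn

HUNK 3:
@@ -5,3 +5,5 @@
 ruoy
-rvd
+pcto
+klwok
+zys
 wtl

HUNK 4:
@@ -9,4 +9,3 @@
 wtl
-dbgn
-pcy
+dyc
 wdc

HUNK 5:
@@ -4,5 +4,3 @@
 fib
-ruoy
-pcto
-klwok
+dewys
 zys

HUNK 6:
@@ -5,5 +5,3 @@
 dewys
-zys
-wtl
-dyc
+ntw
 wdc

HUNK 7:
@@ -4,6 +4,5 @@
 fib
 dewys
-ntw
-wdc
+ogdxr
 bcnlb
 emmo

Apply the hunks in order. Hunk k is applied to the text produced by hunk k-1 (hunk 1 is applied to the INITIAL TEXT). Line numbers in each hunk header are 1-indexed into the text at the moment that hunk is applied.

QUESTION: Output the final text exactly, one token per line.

Hunk 1: at line 3 remove [rlvs] add [uogq] -> 12 lines: zjtd wjwch lme fib uogq mlw vcpw dbgn pcy wdc bcnlb emmo
Hunk 2: at line 4 remove [uogq,mlw,vcpw] add [ruoy,rvd,wtl] -> 12 lines: zjtd wjwch lme fib ruoy rvd wtl dbgn pcy wdc bcnlb emmo
Hunk 3: at line 5 remove [rvd] add [pcto,klwok,zys] -> 14 lines: zjtd wjwch lme fib ruoy pcto klwok zys wtl dbgn pcy wdc bcnlb emmo
Hunk 4: at line 9 remove [dbgn,pcy] add [dyc] -> 13 lines: zjtd wjwch lme fib ruoy pcto klwok zys wtl dyc wdc bcnlb emmo
Hunk 5: at line 4 remove [ruoy,pcto,klwok] add [dewys] -> 11 lines: zjtd wjwch lme fib dewys zys wtl dyc wdc bcnlb emmo
Hunk 6: at line 5 remove [zys,wtl,dyc] add [ntw] -> 9 lines: zjtd wjwch lme fib dewys ntw wdc bcnlb emmo
Hunk 7: at line 4 remove [ntw,wdc] add [ogdxr] -> 8 lines: zjtd wjwch lme fib dewys ogdxr bcnlb emmo

Answer: zjtd
wjwch
lme
fib
dewys
ogdxr
bcnlb
emmo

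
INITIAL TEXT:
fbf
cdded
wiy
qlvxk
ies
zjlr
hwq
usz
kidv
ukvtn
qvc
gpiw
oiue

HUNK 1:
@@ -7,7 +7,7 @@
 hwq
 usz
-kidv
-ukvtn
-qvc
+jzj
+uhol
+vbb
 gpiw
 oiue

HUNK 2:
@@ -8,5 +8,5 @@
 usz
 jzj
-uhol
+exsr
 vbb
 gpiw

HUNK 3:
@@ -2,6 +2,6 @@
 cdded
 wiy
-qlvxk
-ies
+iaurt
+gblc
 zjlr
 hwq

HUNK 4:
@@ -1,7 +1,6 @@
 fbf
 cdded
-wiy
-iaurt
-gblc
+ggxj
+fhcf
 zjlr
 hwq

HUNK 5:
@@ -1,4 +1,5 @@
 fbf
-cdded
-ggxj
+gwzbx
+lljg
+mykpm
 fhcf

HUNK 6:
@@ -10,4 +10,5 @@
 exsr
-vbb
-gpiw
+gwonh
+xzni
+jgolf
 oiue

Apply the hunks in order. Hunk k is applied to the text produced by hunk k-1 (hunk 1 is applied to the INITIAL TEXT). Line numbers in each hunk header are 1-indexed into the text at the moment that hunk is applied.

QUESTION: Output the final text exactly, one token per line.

Hunk 1: at line 7 remove [kidv,ukvtn,qvc] add [jzj,uhol,vbb] -> 13 lines: fbf cdded wiy qlvxk ies zjlr hwq usz jzj uhol vbb gpiw oiue
Hunk 2: at line 8 remove [uhol] add [exsr] -> 13 lines: fbf cdded wiy qlvxk ies zjlr hwq usz jzj exsr vbb gpiw oiue
Hunk 3: at line 2 remove [qlvxk,ies] add [iaurt,gblc] -> 13 lines: fbf cdded wiy iaurt gblc zjlr hwq usz jzj exsr vbb gpiw oiue
Hunk 4: at line 1 remove [wiy,iaurt,gblc] add [ggxj,fhcf] -> 12 lines: fbf cdded ggxj fhcf zjlr hwq usz jzj exsr vbb gpiw oiue
Hunk 5: at line 1 remove [cdded,ggxj] add [gwzbx,lljg,mykpm] -> 13 lines: fbf gwzbx lljg mykpm fhcf zjlr hwq usz jzj exsr vbb gpiw oiue
Hunk 6: at line 10 remove [vbb,gpiw] add [gwonh,xzni,jgolf] -> 14 lines: fbf gwzbx lljg mykpm fhcf zjlr hwq usz jzj exsr gwonh xzni jgolf oiue

Answer: fbf
gwzbx
lljg
mykpm
fhcf
zjlr
hwq
usz
jzj
exsr
gwonh
xzni
jgolf
oiue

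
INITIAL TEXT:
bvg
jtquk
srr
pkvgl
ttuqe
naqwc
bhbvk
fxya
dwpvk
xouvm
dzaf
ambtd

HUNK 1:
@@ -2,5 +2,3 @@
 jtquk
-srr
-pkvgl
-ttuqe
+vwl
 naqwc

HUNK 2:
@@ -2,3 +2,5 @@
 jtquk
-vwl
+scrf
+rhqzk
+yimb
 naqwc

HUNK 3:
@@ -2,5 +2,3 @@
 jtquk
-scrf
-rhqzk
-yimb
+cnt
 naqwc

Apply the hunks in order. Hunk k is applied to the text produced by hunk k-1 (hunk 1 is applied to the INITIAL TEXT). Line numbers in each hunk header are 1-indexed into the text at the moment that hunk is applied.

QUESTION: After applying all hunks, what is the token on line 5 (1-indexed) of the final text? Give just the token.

Answer: bhbvk

Derivation:
Hunk 1: at line 2 remove [srr,pkvgl,ttuqe] add [vwl] -> 10 lines: bvg jtquk vwl naqwc bhbvk fxya dwpvk xouvm dzaf ambtd
Hunk 2: at line 2 remove [vwl] add [scrf,rhqzk,yimb] -> 12 lines: bvg jtquk scrf rhqzk yimb naqwc bhbvk fxya dwpvk xouvm dzaf ambtd
Hunk 3: at line 2 remove [scrf,rhqzk,yimb] add [cnt] -> 10 lines: bvg jtquk cnt naqwc bhbvk fxya dwpvk xouvm dzaf ambtd
Final line 5: bhbvk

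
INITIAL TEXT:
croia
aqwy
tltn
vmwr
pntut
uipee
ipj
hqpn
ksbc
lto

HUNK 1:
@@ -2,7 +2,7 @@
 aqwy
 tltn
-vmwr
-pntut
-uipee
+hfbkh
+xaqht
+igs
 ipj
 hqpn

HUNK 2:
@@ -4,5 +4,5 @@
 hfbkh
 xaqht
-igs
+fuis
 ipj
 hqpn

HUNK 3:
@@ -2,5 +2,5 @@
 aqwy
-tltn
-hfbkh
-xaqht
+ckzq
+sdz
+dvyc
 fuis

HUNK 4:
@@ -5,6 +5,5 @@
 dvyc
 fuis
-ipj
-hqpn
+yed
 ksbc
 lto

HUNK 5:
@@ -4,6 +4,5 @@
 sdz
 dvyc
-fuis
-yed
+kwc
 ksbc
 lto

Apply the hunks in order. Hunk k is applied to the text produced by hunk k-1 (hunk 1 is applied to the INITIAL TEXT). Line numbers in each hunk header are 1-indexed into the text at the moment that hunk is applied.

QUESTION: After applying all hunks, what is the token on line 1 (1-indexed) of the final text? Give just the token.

Answer: croia

Derivation:
Hunk 1: at line 2 remove [vmwr,pntut,uipee] add [hfbkh,xaqht,igs] -> 10 lines: croia aqwy tltn hfbkh xaqht igs ipj hqpn ksbc lto
Hunk 2: at line 4 remove [igs] add [fuis] -> 10 lines: croia aqwy tltn hfbkh xaqht fuis ipj hqpn ksbc lto
Hunk 3: at line 2 remove [tltn,hfbkh,xaqht] add [ckzq,sdz,dvyc] -> 10 lines: croia aqwy ckzq sdz dvyc fuis ipj hqpn ksbc lto
Hunk 4: at line 5 remove [ipj,hqpn] add [yed] -> 9 lines: croia aqwy ckzq sdz dvyc fuis yed ksbc lto
Hunk 5: at line 4 remove [fuis,yed] add [kwc] -> 8 lines: croia aqwy ckzq sdz dvyc kwc ksbc lto
Final line 1: croia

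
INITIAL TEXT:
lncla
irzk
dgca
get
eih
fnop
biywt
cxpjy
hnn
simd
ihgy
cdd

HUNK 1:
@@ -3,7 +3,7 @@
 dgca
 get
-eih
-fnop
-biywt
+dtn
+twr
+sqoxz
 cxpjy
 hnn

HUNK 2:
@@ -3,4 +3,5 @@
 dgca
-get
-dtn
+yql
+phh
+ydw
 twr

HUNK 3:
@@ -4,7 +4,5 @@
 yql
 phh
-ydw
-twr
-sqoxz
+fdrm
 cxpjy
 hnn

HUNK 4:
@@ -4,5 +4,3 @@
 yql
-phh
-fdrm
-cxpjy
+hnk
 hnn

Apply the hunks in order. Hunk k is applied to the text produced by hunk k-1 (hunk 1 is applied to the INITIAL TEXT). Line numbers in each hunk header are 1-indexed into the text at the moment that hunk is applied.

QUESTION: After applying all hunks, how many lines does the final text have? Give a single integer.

Answer: 9

Derivation:
Hunk 1: at line 3 remove [eih,fnop,biywt] add [dtn,twr,sqoxz] -> 12 lines: lncla irzk dgca get dtn twr sqoxz cxpjy hnn simd ihgy cdd
Hunk 2: at line 3 remove [get,dtn] add [yql,phh,ydw] -> 13 lines: lncla irzk dgca yql phh ydw twr sqoxz cxpjy hnn simd ihgy cdd
Hunk 3: at line 4 remove [ydw,twr,sqoxz] add [fdrm] -> 11 lines: lncla irzk dgca yql phh fdrm cxpjy hnn simd ihgy cdd
Hunk 4: at line 4 remove [phh,fdrm,cxpjy] add [hnk] -> 9 lines: lncla irzk dgca yql hnk hnn simd ihgy cdd
Final line count: 9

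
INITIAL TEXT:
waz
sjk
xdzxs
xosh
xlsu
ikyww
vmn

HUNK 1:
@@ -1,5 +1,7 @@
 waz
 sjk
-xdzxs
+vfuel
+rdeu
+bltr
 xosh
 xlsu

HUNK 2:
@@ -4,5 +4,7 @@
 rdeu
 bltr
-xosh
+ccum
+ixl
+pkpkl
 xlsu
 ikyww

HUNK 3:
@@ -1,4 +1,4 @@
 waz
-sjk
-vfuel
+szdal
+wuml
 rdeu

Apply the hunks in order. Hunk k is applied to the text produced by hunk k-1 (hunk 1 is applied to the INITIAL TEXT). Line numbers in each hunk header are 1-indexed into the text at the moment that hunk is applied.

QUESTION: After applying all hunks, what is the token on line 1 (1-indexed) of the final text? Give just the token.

Hunk 1: at line 1 remove [xdzxs] add [vfuel,rdeu,bltr] -> 9 lines: waz sjk vfuel rdeu bltr xosh xlsu ikyww vmn
Hunk 2: at line 4 remove [xosh] add [ccum,ixl,pkpkl] -> 11 lines: waz sjk vfuel rdeu bltr ccum ixl pkpkl xlsu ikyww vmn
Hunk 3: at line 1 remove [sjk,vfuel] add [szdal,wuml] -> 11 lines: waz szdal wuml rdeu bltr ccum ixl pkpkl xlsu ikyww vmn
Final line 1: waz

Answer: waz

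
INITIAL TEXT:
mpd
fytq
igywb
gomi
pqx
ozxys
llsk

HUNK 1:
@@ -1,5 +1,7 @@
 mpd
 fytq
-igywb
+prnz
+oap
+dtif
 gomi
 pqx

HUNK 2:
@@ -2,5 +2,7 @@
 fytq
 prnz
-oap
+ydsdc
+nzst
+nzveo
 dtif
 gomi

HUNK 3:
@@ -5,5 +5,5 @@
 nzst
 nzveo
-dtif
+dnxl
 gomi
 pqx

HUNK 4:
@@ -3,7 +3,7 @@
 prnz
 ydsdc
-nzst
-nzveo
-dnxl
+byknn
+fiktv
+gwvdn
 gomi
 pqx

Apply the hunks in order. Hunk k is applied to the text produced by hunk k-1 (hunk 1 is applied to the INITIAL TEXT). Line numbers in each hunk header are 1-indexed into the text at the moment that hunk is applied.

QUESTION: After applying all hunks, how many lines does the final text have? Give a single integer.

Hunk 1: at line 1 remove [igywb] add [prnz,oap,dtif] -> 9 lines: mpd fytq prnz oap dtif gomi pqx ozxys llsk
Hunk 2: at line 2 remove [oap] add [ydsdc,nzst,nzveo] -> 11 lines: mpd fytq prnz ydsdc nzst nzveo dtif gomi pqx ozxys llsk
Hunk 3: at line 5 remove [dtif] add [dnxl] -> 11 lines: mpd fytq prnz ydsdc nzst nzveo dnxl gomi pqx ozxys llsk
Hunk 4: at line 3 remove [nzst,nzveo,dnxl] add [byknn,fiktv,gwvdn] -> 11 lines: mpd fytq prnz ydsdc byknn fiktv gwvdn gomi pqx ozxys llsk
Final line count: 11

Answer: 11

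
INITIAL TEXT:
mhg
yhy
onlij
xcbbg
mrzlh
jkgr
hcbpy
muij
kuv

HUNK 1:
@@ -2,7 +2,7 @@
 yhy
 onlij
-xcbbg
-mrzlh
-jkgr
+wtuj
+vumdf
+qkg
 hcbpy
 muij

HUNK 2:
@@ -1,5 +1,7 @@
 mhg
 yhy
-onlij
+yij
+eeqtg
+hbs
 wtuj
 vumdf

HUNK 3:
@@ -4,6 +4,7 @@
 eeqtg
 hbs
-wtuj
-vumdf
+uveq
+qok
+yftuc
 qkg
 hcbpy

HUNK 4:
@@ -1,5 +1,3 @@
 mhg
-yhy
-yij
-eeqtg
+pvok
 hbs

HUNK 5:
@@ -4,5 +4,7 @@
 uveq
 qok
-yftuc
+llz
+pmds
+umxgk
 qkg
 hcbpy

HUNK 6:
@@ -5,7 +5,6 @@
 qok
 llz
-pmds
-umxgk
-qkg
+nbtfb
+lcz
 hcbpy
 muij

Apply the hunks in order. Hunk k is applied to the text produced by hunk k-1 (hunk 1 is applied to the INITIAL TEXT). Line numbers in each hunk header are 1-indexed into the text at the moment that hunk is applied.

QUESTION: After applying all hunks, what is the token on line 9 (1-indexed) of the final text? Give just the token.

Hunk 1: at line 2 remove [xcbbg,mrzlh,jkgr] add [wtuj,vumdf,qkg] -> 9 lines: mhg yhy onlij wtuj vumdf qkg hcbpy muij kuv
Hunk 2: at line 1 remove [onlij] add [yij,eeqtg,hbs] -> 11 lines: mhg yhy yij eeqtg hbs wtuj vumdf qkg hcbpy muij kuv
Hunk 3: at line 4 remove [wtuj,vumdf] add [uveq,qok,yftuc] -> 12 lines: mhg yhy yij eeqtg hbs uveq qok yftuc qkg hcbpy muij kuv
Hunk 4: at line 1 remove [yhy,yij,eeqtg] add [pvok] -> 10 lines: mhg pvok hbs uveq qok yftuc qkg hcbpy muij kuv
Hunk 5: at line 4 remove [yftuc] add [llz,pmds,umxgk] -> 12 lines: mhg pvok hbs uveq qok llz pmds umxgk qkg hcbpy muij kuv
Hunk 6: at line 5 remove [pmds,umxgk,qkg] add [nbtfb,lcz] -> 11 lines: mhg pvok hbs uveq qok llz nbtfb lcz hcbpy muij kuv
Final line 9: hcbpy

Answer: hcbpy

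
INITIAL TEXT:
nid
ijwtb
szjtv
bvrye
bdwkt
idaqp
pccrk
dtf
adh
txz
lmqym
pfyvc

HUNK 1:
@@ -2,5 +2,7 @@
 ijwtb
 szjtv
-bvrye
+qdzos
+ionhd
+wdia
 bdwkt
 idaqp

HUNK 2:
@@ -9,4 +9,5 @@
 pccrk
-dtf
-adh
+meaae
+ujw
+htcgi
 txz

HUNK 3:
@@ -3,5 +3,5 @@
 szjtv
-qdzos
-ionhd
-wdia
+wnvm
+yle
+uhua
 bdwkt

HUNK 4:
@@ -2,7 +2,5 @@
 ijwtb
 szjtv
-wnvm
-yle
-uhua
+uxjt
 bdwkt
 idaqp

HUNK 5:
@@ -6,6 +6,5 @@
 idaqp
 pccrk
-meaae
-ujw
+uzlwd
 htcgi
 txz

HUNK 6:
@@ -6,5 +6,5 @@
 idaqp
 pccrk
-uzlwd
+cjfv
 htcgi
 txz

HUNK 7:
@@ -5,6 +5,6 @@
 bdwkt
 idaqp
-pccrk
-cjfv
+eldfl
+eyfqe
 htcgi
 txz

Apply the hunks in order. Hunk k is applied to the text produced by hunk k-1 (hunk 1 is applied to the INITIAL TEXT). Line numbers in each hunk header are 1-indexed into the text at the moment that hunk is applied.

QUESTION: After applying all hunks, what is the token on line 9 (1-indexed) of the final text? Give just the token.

Answer: htcgi

Derivation:
Hunk 1: at line 2 remove [bvrye] add [qdzos,ionhd,wdia] -> 14 lines: nid ijwtb szjtv qdzos ionhd wdia bdwkt idaqp pccrk dtf adh txz lmqym pfyvc
Hunk 2: at line 9 remove [dtf,adh] add [meaae,ujw,htcgi] -> 15 lines: nid ijwtb szjtv qdzos ionhd wdia bdwkt idaqp pccrk meaae ujw htcgi txz lmqym pfyvc
Hunk 3: at line 3 remove [qdzos,ionhd,wdia] add [wnvm,yle,uhua] -> 15 lines: nid ijwtb szjtv wnvm yle uhua bdwkt idaqp pccrk meaae ujw htcgi txz lmqym pfyvc
Hunk 4: at line 2 remove [wnvm,yle,uhua] add [uxjt] -> 13 lines: nid ijwtb szjtv uxjt bdwkt idaqp pccrk meaae ujw htcgi txz lmqym pfyvc
Hunk 5: at line 6 remove [meaae,ujw] add [uzlwd] -> 12 lines: nid ijwtb szjtv uxjt bdwkt idaqp pccrk uzlwd htcgi txz lmqym pfyvc
Hunk 6: at line 6 remove [uzlwd] add [cjfv] -> 12 lines: nid ijwtb szjtv uxjt bdwkt idaqp pccrk cjfv htcgi txz lmqym pfyvc
Hunk 7: at line 5 remove [pccrk,cjfv] add [eldfl,eyfqe] -> 12 lines: nid ijwtb szjtv uxjt bdwkt idaqp eldfl eyfqe htcgi txz lmqym pfyvc
Final line 9: htcgi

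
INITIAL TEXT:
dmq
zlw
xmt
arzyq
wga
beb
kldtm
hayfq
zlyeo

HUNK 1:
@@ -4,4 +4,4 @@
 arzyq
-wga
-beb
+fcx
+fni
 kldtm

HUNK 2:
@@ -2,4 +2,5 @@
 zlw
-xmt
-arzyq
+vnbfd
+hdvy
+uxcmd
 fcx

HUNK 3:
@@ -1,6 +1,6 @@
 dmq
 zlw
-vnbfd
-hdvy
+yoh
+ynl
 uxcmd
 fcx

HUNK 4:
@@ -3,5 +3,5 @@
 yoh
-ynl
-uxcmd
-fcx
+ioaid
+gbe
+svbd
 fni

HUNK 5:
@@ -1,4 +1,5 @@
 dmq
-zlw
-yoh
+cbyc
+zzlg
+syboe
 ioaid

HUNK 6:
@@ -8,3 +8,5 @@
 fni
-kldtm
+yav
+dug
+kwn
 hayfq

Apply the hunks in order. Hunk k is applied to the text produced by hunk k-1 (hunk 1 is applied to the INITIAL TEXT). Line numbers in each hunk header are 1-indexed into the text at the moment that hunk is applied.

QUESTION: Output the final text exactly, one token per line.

Answer: dmq
cbyc
zzlg
syboe
ioaid
gbe
svbd
fni
yav
dug
kwn
hayfq
zlyeo

Derivation:
Hunk 1: at line 4 remove [wga,beb] add [fcx,fni] -> 9 lines: dmq zlw xmt arzyq fcx fni kldtm hayfq zlyeo
Hunk 2: at line 2 remove [xmt,arzyq] add [vnbfd,hdvy,uxcmd] -> 10 lines: dmq zlw vnbfd hdvy uxcmd fcx fni kldtm hayfq zlyeo
Hunk 3: at line 1 remove [vnbfd,hdvy] add [yoh,ynl] -> 10 lines: dmq zlw yoh ynl uxcmd fcx fni kldtm hayfq zlyeo
Hunk 4: at line 3 remove [ynl,uxcmd,fcx] add [ioaid,gbe,svbd] -> 10 lines: dmq zlw yoh ioaid gbe svbd fni kldtm hayfq zlyeo
Hunk 5: at line 1 remove [zlw,yoh] add [cbyc,zzlg,syboe] -> 11 lines: dmq cbyc zzlg syboe ioaid gbe svbd fni kldtm hayfq zlyeo
Hunk 6: at line 8 remove [kldtm] add [yav,dug,kwn] -> 13 lines: dmq cbyc zzlg syboe ioaid gbe svbd fni yav dug kwn hayfq zlyeo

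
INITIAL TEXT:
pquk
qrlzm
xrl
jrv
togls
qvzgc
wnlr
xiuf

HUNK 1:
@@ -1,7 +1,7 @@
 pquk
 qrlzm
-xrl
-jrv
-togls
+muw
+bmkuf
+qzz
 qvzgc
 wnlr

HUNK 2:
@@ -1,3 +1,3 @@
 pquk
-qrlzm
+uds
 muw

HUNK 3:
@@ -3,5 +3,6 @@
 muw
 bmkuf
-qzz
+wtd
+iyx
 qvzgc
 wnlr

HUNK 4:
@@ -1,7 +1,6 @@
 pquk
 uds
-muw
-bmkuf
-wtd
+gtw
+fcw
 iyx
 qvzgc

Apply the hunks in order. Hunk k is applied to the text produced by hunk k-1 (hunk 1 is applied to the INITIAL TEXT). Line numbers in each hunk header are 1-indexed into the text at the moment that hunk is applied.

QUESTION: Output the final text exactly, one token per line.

Answer: pquk
uds
gtw
fcw
iyx
qvzgc
wnlr
xiuf

Derivation:
Hunk 1: at line 1 remove [xrl,jrv,togls] add [muw,bmkuf,qzz] -> 8 lines: pquk qrlzm muw bmkuf qzz qvzgc wnlr xiuf
Hunk 2: at line 1 remove [qrlzm] add [uds] -> 8 lines: pquk uds muw bmkuf qzz qvzgc wnlr xiuf
Hunk 3: at line 3 remove [qzz] add [wtd,iyx] -> 9 lines: pquk uds muw bmkuf wtd iyx qvzgc wnlr xiuf
Hunk 4: at line 1 remove [muw,bmkuf,wtd] add [gtw,fcw] -> 8 lines: pquk uds gtw fcw iyx qvzgc wnlr xiuf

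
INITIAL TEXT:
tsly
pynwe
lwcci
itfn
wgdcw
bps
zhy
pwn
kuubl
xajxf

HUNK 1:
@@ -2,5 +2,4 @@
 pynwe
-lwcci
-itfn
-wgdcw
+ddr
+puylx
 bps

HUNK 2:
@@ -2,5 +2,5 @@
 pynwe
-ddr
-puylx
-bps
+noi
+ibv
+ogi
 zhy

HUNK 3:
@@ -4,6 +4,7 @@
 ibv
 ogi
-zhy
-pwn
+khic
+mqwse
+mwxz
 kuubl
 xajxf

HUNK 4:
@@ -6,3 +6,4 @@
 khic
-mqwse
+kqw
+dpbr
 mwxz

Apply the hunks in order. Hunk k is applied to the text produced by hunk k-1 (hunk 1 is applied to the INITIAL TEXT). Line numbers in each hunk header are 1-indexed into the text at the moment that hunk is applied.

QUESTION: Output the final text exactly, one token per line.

Answer: tsly
pynwe
noi
ibv
ogi
khic
kqw
dpbr
mwxz
kuubl
xajxf

Derivation:
Hunk 1: at line 2 remove [lwcci,itfn,wgdcw] add [ddr,puylx] -> 9 lines: tsly pynwe ddr puylx bps zhy pwn kuubl xajxf
Hunk 2: at line 2 remove [ddr,puylx,bps] add [noi,ibv,ogi] -> 9 lines: tsly pynwe noi ibv ogi zhy pwn kuubl xajxf
Hunk 3: at line 4 remove [zhy,pwn] add [khic,mqwse,mwxz] -> 10 lines: tsly pynwe noi ibv ogi khic mqwse mwxz kuubl xajxf
Hunk 4: at line 6 remove [mqwse] add [kqw,dpbr] -> 11 lines: tsly pynwe noi ibv ogi khic kqw dpbr mwxz kuubl xajxf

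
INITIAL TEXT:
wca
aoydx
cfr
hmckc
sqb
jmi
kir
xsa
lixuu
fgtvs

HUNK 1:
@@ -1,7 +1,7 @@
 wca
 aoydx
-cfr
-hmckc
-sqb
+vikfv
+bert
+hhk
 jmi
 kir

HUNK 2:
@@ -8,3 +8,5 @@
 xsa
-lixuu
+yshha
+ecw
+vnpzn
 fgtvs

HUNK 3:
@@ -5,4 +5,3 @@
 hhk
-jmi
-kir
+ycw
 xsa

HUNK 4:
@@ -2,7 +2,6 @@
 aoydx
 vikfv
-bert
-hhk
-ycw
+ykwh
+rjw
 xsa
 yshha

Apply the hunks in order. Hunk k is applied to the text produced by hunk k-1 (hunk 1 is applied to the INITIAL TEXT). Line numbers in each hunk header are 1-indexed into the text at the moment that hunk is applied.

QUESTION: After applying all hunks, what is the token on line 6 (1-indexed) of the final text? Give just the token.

Hunk 1: at line 1 remove [cfr,hmckc,sqb] add [vikfv,bert,hhk] -> 10 lines: wca aoydx vikfv bert hhk jmi kir xsa lixuu fgtvs
Hunk 2: at line 8 remove [lixuu] add [yshha,ecw,vnpzn] -> 12 lines: wca aoydx vikfv bert hhk jmi kir xsa yshha ecw vnpzn fgtvs
Hunk 3: at line 5 remove [jmi,kir] add [ycw] -> 11 lines: wca aoydx vikfv bert hhk ycw xsa yshha ecw vnpzn fgtvs
Hunk 4: at line 2 remove [bert,hhk,ycw] add [ykwh,rjw] -> 10 lines: wca aoydx vikfv ykwh rjw xsa yshha ecw vnpzn fgtvs
Final line 6: xsa

Answer: xsa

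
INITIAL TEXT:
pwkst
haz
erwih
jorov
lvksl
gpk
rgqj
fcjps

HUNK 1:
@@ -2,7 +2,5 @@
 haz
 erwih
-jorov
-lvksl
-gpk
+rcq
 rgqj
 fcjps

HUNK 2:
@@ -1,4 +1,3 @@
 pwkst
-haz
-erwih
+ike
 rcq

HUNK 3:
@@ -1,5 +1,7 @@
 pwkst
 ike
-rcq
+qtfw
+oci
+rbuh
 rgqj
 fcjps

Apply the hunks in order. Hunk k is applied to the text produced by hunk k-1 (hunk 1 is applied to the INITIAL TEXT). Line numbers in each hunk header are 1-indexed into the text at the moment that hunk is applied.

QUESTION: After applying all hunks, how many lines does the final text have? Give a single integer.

Answer: 7

Derivation:
Hunk 1: at line 2 remove [jorov,lvksl,gpk] add [rcq] -> 6 lines: pwkst haz erwih rcq rgqj fcjps
Hunk 2: at line 1 remove [haz,erwih] add [ike] -> 5 lines: pwkst ike rcq rgqj fcjps
Hunk 3: at line 1 remove [rcq] add [qtfw,oci,rbuh] -> 7 lines: pwkst ike qtfw oci rbuh rgqj fcjps
Final line count: 7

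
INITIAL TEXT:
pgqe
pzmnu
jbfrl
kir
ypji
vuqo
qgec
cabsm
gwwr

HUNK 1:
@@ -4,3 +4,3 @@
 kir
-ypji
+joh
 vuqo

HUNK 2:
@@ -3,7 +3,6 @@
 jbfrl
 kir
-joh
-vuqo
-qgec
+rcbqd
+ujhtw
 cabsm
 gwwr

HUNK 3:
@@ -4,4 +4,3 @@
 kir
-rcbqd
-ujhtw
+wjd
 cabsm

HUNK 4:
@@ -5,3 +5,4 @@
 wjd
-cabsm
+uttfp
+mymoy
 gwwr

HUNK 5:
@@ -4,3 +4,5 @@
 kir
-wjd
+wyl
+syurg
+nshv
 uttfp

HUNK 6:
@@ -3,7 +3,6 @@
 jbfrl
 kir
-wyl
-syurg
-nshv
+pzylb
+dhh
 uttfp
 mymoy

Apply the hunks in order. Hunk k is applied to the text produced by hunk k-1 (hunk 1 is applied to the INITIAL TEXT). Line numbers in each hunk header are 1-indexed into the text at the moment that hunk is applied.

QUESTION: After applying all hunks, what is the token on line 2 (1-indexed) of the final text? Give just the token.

Hunk 1: at line 4 remove [ypji] add [joh] -> 9 lines: pgqe pzmnu jbfrl kir joh vuqo qgec cabsm gwwr
Hunk 2: at line 3 remove [joh,vuqo,qgec] add [rcbqd,ujhtw] -> 8 lines: pgqe pzmnu jbfrl kir rcbqd ujhtw cabsm gwwr
Hunk 3: at line 4 remove [rcbqd,ujhtw] add [wjd] -> 7 lines: pgqe pzmnu jbfrl kir wjd cabsm gwwr
Hunk 4: at line 5 remove [cabsm] add [uttfp,mymoy] -> 8 lines: pgqe pzmnu jbfrl kir wjd uttfp mymoy gwwr
Hunk 5: at line 4 remove [wjd] add [wyl,syurg,nshv] -> 10 lines: pgqe pzmnu jbfrl kir wyl syurg nshv uttfp mymoy gwwr
Hunk 6: at line 3 remove [wyl,syurg,nshv] add [pzylb,dhh] -> 9 lines: pgqe pzmnu jbfrl kir pzylb dhh uttfp mymoy gwwr
Final line 2: pzmnu

Answer: pzmnu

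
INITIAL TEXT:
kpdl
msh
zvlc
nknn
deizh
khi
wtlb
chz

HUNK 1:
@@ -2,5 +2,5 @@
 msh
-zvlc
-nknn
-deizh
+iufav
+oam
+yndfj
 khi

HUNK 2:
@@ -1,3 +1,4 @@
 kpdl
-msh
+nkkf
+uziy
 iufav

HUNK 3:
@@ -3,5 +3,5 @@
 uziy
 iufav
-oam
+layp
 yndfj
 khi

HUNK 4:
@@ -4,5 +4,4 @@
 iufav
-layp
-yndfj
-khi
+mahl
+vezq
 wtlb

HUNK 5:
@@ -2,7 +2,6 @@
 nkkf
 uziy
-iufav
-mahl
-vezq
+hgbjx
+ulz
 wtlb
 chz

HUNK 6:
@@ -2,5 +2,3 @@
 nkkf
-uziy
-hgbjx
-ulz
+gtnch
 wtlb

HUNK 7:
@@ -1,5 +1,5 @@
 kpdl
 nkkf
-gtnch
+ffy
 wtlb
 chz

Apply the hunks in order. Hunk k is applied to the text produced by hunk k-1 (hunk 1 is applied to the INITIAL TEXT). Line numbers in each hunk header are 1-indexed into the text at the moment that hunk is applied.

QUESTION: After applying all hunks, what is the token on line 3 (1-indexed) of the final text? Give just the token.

Answer: ffy

Derivation:
Hunk 1: at line 2 remove [zvlc,nknn,deizh] add [iufav,oam,yndfj] -> 8 lines: kpdl msh iufav oam yndfj khi wtlb chz
Hunk 2: at line 1 remove [msh] add [nkkf,uziy] -> 9 lines: kpdl nkkf uziy iufav oam yndfj khi wtlb chz
Hunk 3: at line 3 remove [oam] add [layp] -> 9 lines: kpdl nkkf uziy iufav layp yndfj khi wtlb chz
Hunk 4: at line 4 remove [layp,yndfj,khi] add [mahl,vezq] -> 8 lines: kpdl nkkf uziy iufav mahl vezq wtlb chz
Hunk 5: at line 2 remove [iufav,mahl,vezq] add [hgbjx,ulz] -> 7 lines: kpdl nkkf uziy hgbjx ulz wtlb chz
Hunk 6: at line 2 remove [uziy,hgbjx,ulz] add [gtnch] -> 5 lines: kpdl nkkf gtnch wtlb chz
Hunk 7: at line 1 remove [gtnch] add [ffy] -> 5 lines: kpdl nkkf ffy wtlb chz
Final line 3: ffy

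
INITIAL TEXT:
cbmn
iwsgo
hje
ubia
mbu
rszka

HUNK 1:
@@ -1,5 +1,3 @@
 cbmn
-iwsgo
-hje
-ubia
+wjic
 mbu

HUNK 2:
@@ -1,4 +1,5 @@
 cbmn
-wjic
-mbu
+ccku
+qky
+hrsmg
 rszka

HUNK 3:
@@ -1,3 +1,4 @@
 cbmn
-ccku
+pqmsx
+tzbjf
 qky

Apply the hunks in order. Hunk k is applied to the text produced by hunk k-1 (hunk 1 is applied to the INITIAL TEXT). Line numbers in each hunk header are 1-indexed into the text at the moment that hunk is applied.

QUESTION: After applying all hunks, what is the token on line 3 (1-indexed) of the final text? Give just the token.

Hunk 1: at line 1 remove [iwsgo,hje,ubia] add [wjic] -> 4 lines: cbmn wjic mbu rszka
Hunk 2: at line 1 remove [wjic,mbu] add [ccku,qky,hrsmg] -> 5 lines: cbmn ccku qky hrsmg rszka
Hunk 3: at line 1 remove [ccku] add [pqmsx,tzbjf] -> 6 lines: cbmn pqmsx tzbjf qky hrsmg rszka
Final line 3: tzbjf

Answer: tzbjf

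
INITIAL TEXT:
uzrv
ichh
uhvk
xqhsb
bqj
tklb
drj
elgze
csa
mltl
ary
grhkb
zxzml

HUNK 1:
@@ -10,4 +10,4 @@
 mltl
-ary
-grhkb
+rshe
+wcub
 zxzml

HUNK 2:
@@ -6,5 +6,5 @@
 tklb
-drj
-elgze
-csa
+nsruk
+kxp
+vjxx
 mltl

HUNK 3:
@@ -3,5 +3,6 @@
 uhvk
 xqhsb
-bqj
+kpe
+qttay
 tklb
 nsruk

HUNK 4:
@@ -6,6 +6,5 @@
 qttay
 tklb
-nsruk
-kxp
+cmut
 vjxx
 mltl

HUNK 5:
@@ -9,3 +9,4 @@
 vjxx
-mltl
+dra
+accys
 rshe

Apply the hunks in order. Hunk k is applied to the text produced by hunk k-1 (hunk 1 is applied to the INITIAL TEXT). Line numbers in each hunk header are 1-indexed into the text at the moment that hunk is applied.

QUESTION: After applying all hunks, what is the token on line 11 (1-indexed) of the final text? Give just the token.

Answer: accys

Derivation:
Hunk 1: at line 10 remove [ary,grhkb] add [rshe,wcub] -> 13 lines: uzrv ichh uhvk xqhsb bqj tklb drj elgze csa mltl rshe wcub zxzml
Hunk 2: at line 6 remove [drj,elgze,csa] add [nsruk,kxp,vjxx] -> 13 lines: uzrv ichh uhvk xqhsb bqj tklb nsruk kxp vjxx mltl rshe wcub zxzml
Hunk 3: at line 3 remove [bqj] add [kpe,qttay] -> 14 lines: uzrv ichh uhvk xqhsb kpe qttay tklb nsruk kxp vjxx mltl rshe wcub zxzml
Hunk 4: at line 6 remove [nsruk,kxp] add [cmut] -> 13 lines: uzrv ichh uhvk xqhsb kpe qttay tklb cmut vjxx mltl rshe wcub zxzml
Hunk 5: at line 9 remove [mltl] add [dra,accys] -> 14 lines: uzrv ichh uhvk xqhsb kpe qttay tklb cmut vjxx dra accys rshe wcub zxzml
Final line 11: accys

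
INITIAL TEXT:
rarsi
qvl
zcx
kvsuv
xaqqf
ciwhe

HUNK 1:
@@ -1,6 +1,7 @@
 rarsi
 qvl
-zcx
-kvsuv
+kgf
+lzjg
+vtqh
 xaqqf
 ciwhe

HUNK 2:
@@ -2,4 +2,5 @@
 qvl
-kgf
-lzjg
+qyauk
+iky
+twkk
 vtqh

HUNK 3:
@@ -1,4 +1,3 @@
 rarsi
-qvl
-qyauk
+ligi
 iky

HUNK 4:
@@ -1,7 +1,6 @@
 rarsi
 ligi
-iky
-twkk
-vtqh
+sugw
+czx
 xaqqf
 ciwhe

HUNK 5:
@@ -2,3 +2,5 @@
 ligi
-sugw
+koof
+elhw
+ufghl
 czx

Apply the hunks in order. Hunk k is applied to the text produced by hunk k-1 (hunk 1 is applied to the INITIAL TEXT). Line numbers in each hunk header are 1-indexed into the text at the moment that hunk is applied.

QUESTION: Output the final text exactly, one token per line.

Answer: rarsi
ligi
koof
elhw
ufghl
czx
xaqqf
ciwhe

Derivation:
Hunk 1: at line 1 remove [zcx,kvsuv] add [kgf,lzjg,vtqh] -> 7 lines: rarsi qvl kgf lzjg vtqh xaqqf ciwhe
Hunk 2: at line 2 remove [kgf,lzjg] add [qyauk,iky,twkk] -> 8 lines: rarsi qvl qyauk iky twkk vtqh xaqqf ciwhe
Hunk 3: at line 1 remove [qvl,qyauk] add [ligi] -> 7 lines: rarsi ligi iky twkk vtqh xaqqf ciwhe
Hunk 4: at line 1 remove [iky,twkk,vtqh] add [sugw,czx] -> 6 lines: rarsi ligi sugw czx xaqqf ciwhe
Hunk 5: at line 2 remove [sugw] add [koof,elhw,ufghl] -> 8 lines: rarsi ligi koof elhw ufghl czx xaqqf ciwhe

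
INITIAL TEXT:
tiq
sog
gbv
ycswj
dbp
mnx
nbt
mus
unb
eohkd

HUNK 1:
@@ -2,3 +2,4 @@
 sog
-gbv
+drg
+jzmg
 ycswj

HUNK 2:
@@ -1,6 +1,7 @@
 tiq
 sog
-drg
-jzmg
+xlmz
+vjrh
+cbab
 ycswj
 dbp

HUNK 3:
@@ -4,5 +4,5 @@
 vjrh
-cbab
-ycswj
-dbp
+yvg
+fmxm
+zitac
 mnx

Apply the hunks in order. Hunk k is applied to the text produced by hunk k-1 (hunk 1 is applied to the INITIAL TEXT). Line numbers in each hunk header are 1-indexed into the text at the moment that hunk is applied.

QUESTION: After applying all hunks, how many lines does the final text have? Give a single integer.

Answer: 12

Derivation:
Hunk 1: at line 2 remove [gbv] add [drg,jzmg] -> 11 lines: tiq sog drg jzmg ycswj dbp mnx nbt mus unb eohkd
Hunk 2: at line 1 remove [drg,jzmg] add [xlmz,vjrh,cbab] -> 12 lines: tiq sog xlmz vjrh cbab ycswj dbp mnx nbt mus unb eohkd
Hunk 3: at line 4 remove [cbab,ycswj,dbp] add [yvg,fmxm,zitac] -> 12 lines: tiq sog xlmz vjrh yvg fmxm zitac mnx nbt mus unb eohkd
Final line count: 12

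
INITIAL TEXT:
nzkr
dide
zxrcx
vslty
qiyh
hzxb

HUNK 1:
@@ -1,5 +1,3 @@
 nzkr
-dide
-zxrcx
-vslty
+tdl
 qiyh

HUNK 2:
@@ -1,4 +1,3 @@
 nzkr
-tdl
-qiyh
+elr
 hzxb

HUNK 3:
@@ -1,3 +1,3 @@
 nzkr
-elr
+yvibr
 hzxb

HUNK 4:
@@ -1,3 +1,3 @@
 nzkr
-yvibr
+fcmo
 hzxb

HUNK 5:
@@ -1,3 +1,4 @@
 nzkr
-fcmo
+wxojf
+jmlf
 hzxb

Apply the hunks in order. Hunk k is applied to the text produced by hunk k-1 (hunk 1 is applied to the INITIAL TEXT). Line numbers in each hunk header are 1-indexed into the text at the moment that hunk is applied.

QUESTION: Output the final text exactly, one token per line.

Answer: nzkr
wxojf
jmlf
hzxb

Derivation:
Hunk 1: at line 1 remove [dide,zxrcx,vslty] add [tdl] -> 4 lines: nzkr tdl qiyh hzxb
Hunk 2: at line 1 remove [tdl,qiyh] add [elr] -> 3 lines: nzkr elr hzxb
Hunk 3: at line 1 remove [elr] add [yvibr] -> 3 lines: nzkr yvibr hzxb
Hunk 4: at line 1 remove [yvibr] add [fcmo] -> 3 lines: nzkr fcmo hzxb
Hunk 5: at line 1 remove [fcmo] add [wxojf,jmlf] -> 4 lines: nzkr wxojf jmlf hzxb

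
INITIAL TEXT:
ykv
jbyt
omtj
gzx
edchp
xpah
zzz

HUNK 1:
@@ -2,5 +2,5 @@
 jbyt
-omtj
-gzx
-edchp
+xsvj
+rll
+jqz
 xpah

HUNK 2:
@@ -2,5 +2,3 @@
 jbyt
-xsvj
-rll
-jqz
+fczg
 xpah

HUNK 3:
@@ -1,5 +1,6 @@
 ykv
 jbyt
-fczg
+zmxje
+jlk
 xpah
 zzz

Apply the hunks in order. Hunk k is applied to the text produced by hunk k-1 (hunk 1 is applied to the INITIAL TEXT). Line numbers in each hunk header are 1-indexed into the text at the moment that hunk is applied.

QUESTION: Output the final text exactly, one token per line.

Answer: ykv
jbyt
zmxje
jlk
xpah
zzz

Derivation:
Hunk 1: at line 2 remove [omtj,gzx,edchp] add [xsvj,rll,jqz] -> 7 lines: ykv jbyt xsvj rll jqz xpah zzz
Hunk 2: at line 2 remove [xsvj,rll,jqz] add [fczg] -> 5 lines: ykv jbyt fczg xpah zzz
Hunk 3: at line 1 remove [fczg] add [zmxje,jlk] -> 6 lines: ykv jbyt zmxje jlk xpah zzz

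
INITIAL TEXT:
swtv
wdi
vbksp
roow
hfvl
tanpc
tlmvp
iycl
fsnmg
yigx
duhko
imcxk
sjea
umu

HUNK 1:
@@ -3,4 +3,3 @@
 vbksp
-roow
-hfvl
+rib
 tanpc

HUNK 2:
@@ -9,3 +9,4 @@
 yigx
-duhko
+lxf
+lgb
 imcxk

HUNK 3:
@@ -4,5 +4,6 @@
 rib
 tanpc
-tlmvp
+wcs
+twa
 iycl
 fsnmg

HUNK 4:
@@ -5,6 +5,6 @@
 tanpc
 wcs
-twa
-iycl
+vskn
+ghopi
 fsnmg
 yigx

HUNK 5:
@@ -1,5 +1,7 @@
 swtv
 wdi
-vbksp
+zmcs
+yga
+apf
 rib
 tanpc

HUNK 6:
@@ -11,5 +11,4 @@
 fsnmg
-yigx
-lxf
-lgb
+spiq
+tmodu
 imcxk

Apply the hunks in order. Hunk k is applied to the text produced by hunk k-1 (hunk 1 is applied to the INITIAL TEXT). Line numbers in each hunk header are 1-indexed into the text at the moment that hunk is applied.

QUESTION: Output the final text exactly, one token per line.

Hunk 1: at line 3 remove [roow,hfvl] add [rib] -> 13 lines: swtv wdi vbksp rib tanpc tlmvp iycl fsnmg yigx duhko imcxk sjea umu
Hunk 2: at line 9 remove [duhko] add [lxf,lgb] -> 14 lines: swtv wdi vbksp rib tanpc tlmvp iycl fsnmg yigx lxf lgb imcxk sjea umu
Hunk 3: at line 4 remove [tlmvp] add [wcs,twa] -> 15 lines: swtv wdi vbksp rib tanpc wcs twa iycl fsnmg yigx lxf lgb imcxk sjea umu
Hunk 4: at line 5 remove [twa,iycl] add [vskn,ghopi] -> 15 lines: swtv wdi vbksp rib tanpc wcs vskn ghopi fsnmg yigx lxf lgb imcxk sjea umu
Hunk 5: at line 1 remove [vbksp] add [zmcs,yga,apf] -> 17 lines: swtv wdi zmcs yga apf rib tanpc wcs vskn ghopi fsnmg yigx lxf lgb imcxk sjea umu
Hunk 6: at line 11 remove [yigx,lxf,lgb] add [spiq,tmodu] -> 16 lines: swtv wdi zmcs yga apf rib tanpc wcs vskn ghopi fsnmg spiq tmodu imcxk sjea umu

Answer: swtv
wdi
zmcs
yga
apf
rib
tanpc
wcs
vskn
ghopi
fsnmg
spiq
tmodu
imcxk
sjea
umu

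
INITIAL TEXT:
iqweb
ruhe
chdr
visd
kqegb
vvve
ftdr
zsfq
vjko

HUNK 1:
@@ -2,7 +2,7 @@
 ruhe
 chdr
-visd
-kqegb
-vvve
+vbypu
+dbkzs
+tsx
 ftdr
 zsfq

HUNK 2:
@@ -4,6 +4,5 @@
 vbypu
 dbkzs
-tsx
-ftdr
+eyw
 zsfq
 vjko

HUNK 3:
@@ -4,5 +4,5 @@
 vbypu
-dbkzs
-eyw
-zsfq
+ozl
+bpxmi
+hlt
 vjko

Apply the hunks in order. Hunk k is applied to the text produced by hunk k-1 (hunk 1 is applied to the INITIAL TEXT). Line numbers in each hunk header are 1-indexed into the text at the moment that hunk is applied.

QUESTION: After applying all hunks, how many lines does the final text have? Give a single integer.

Hunk 1: at line 2 remove [visd,kqegb,vvve] add [vbypu,dbkzs,tsx] -> 9 lines: iqweb ruhe chdr vbypu dbkzs tsx ftdr zsfq vjko
Hunk 2: at line 4 remove [tsx,ftdr] add [eyw] -> 8 lines: iqweb ruhe chdr vbypu dbkzs eyw zsfq vjko
Hunk 3: at line 4 remove [dbkzs,eyw,zsfq] add [ozl,bpxmi,hlt] -> 8 lines: iqweb ruhe chdr vbypu ozl bpxmi hlt vjko
Final line count: 8

Answer: 8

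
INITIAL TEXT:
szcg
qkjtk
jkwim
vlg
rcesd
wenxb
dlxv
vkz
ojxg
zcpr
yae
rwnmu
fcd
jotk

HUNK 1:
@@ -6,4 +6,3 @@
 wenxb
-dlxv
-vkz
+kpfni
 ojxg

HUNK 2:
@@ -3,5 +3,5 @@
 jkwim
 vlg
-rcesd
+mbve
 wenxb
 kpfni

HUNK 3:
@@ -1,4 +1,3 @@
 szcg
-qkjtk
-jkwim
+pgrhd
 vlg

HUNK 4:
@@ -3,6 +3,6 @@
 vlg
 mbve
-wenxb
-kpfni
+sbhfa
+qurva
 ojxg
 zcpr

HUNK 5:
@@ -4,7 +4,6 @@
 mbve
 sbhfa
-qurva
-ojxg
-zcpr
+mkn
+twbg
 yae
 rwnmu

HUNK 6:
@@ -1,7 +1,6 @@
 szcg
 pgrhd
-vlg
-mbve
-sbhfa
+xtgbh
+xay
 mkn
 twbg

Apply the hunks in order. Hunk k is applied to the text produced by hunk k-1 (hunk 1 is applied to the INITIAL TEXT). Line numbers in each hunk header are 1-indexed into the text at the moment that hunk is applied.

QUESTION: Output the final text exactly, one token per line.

Hunk 1: at line 6 remove [dlxv,vkz] add [kpfni] -> 13 lines: szcg qkjtk jkwim vlg rcesd wenxb kpfni ojxg zcpr yae rwnmu fcd jotk
Hunk 2: at line 3 remove [rcesd] add [mbve] -> 13 lines: szcg qkjtk jkwim vlg mbve wenxb kpfni ojxg zcpr yae rwnmu fcd jotk
Hunk 3: at line 1 remove [qkjtk,jkwim] add [pgrhd] -> 12 lines: szcg pgrhd vlg mbve wenxb kpfni ojxg zcpr yae rwnmu fcd jotk
Hunk 4: at line 3 remove [wenxb,kpfni] add [sbhfa,qurva] -> 12 lines: szcg pgrhd vlg mbve sbhfa qurva ojxg zcpr yae rwnmu fcd jotk
Hunk 5: at line 4 remove [qurva,ojxg,zcpr] add [mkn,twbg] -> 11 lines: szcg pgrhd vlg mbve sbhfa mkn twbg yae rwnmu fcd jotk
Hunk 6: at line 1 remove [vlg,mbve,sbhfa] add [xtgbh,xay] -> 10 lines: szcg pgrhd xtgbh xay mkn twbg yae rwnmu fcd jotk

Answer: szcg
pgrhd
xtgbh
xay
mkn
twbg
yae
rwnmu
fcd
jotk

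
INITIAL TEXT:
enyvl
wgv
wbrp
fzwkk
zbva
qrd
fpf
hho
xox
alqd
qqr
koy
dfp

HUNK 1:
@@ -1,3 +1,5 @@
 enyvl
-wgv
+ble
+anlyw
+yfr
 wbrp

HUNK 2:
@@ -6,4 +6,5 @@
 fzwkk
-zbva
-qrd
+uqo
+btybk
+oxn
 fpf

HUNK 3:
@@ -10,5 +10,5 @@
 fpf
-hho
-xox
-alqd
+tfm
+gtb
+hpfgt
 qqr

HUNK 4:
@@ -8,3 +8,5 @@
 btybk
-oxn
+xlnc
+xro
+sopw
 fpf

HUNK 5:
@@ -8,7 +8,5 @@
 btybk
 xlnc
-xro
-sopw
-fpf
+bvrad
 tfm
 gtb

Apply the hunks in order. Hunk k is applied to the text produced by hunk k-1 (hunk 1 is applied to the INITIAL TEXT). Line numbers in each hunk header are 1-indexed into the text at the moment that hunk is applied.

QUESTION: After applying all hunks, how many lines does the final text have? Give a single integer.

Hunk 1: at line 1 remove [wgv] add [ble,anlyw,yfr] -> 15 lines: enyvl ble anlyw yfr wbrp fzwkk zbva qrd fpf hho xox alqd qqr koy dfp
Hunk 2: at line 6 remove [zbva,qrd] add [uqo,btybk,oxn] -> 16 lines: enyvl ble anlyw yfr wbrp fzwkk uqo btybk oxn fpf hho xox alqd qqr koy dfp
Hunk 3: at line 10 remove [hho,xox,alqd] add [tfm,gtb,hpfgt] -> 16 lines: enyvl ble anlyw yfr wbrp fzwkk uqo btybk oxn fpf tfm gtb hpfgt qqr koy dfp
Hunk 4: at line 8 remove [oxn] add [xlnc,xro,sopw] -> 18 lines: enyvl ble anlyw yfr wbrp fzwkk uqo btybk xlnc xro sopw fpf tfm gtb hpfgt qqr koy dfp
Hunk 5: at line 8 remove [xro,sopw,fpf] add [bvrad] -> 16 lines: enyvl ble anlyw yfr wbrp fzwkk uqo btybk xlnc bvrad tfm gtb hpfgt qqr koy dfp
Final line count: 16

Answer: 16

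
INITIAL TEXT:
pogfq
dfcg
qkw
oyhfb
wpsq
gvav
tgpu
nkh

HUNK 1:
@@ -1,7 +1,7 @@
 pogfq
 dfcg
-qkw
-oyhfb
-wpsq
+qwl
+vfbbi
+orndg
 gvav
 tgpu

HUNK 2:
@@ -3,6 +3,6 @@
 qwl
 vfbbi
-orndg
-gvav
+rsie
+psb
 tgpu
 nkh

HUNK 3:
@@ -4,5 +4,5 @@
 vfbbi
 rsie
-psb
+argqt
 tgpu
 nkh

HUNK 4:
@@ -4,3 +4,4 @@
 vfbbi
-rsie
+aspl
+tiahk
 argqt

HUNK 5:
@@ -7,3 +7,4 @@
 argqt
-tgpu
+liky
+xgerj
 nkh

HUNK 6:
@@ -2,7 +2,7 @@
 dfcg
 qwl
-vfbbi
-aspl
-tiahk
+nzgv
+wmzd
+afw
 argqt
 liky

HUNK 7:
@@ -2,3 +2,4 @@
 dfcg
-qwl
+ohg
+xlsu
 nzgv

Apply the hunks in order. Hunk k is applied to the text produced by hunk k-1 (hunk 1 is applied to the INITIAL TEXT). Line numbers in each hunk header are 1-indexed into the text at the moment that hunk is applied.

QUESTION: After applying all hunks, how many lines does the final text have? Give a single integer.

Hunk 1: at line 1 remove [qkw,oyhfb,wpsq] add [qwl,vfbbi,orndg] -> 8 lines: pogfq dfcg qwl vfbbi orndg gvav tgpu nkh
Hunk 2: at line 3 remove [orndg,gvav] add [rsie,psb] -> 8 lines: pogfq dfcg qwl vfbbi rsie psb tgpu nkh
Hunk 3: at line 4 remove [psb] add [argqt] -> 8 lines: pogfq dfcg qwl vfbbi rsie argqt tgpu nkh
Hunk 4: at line 4 remove [rsie] add [aspl,tiahk] -> 9 lines: pogfq dfcg qwl vfbbi aspl tiahk argqt tgpu nkh
Hunk 5: at line 7 remove [tgpu] add [liky,xgerj] -> 10 lines: pogfq dfcg qwl vfbbi aspl tiahk argqt liky xgerj nkh
Hunk 6: at line 2 remove [vfbbi,aspl,tiahk] add [nzgv,wmzd,afw] -> 10 lines: pogfq dfcg qwl nzgv wmzd afw argqt liky xgerj nkh
Hunk 7: at line 2 remove [qwl] add [ohg,xlsu] -> 11 lines: pogfq dfcg ohg xlsu nzgv wmzd afw argqt liky xgerj nkh
Final line count: 11

Answer: 11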